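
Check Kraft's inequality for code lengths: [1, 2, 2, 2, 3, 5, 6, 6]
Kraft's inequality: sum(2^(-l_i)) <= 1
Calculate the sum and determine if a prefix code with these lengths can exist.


Sum = 2^(-1) + 2^(-2) + 2^(-2) + 2^(-2) + 2^(-3) + 2^(-5) + 2^(-6) + 2^(-6)
    = 0.5 + 0.25 + 0.25 + 0.25 + 0.125 + 0.03125 + 0.015625 + 0.015625
    = 92/64 = 1.4375
Since 1.4375 > 1, Kraft's inequality is NOT satisfied.
A prefix code with these lengths CANNOT exist.

Kraft sum = 1.4375. Not satisfied.


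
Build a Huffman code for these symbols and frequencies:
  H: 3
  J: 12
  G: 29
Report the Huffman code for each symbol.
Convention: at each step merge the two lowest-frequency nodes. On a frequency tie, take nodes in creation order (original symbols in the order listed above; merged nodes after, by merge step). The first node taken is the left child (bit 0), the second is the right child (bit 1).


Huffman tree construction:
Step 1: Merge H(3) + J(12) = 15
Step 2: Merge (H+J)(15) + G(29) = 44
Read each symbol's code off the tree from the root (left child = 0, right child = 1).

Codes:
  H: 00 (length 2)
  J: 01 (length 2)
  G: 1 (length 1)
Average code length: 59/44 = 1.3409 bits/symbol


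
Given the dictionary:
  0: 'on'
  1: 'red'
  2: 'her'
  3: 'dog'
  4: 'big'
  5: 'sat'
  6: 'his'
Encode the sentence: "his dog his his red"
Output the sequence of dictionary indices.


Look up each word in the dictionary:
  'his' -> 6
  'dog' -> 3
  'his' -> 6
  'his' -> 6
  'red' -> 1

Encoded: [6, 3, 6, 6, 1]


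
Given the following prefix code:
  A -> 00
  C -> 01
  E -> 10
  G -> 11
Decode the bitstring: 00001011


Decoding step by step:
Bits 00 -> A
Bits 00 -> A
Bits 10 -> E
Bits 11 -> G


Decoded message: AAEG


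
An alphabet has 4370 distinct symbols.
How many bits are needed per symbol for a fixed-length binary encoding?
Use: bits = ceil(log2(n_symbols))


log2(4370) = 12.0934
Bracket: 2^12 = 4096 < 4370 <= 2^13 = 8192
So ceil(log2(4370)) = 13

bits = ceil(log2(4370)) = ceil(12.0934) = 13 bits


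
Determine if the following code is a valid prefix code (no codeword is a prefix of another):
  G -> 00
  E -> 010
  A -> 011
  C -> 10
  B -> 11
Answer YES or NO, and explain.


Checking each pair (does one codeword prefix another?):
  G='00' vs E='010': no prefix
  G='00' vs A='011': no prefix
  G='00' vs C='10': no prefix
  G='00' vs B='11': no prefix
  E='010' vs G='00': no prefix
  E='010' vs A='011': no prefix
  E='010' vs C='10': no prefix
  E='010' vs B='11': no prefix
  A='011' vs G='00': no prefix
  A='011' vs E='010': no prefix
  A='011' vs C='10': no prefix
  A='011' vs B='11': no prefix
  C='10' vs G='00': no prefix
  C='10' vs E='010': no prefix
  C='10' vs A='011': no prefix
  C='10' vs B='11': no prefix
  B='11' vs G='00': no prefix
  B='11' vs E='010': no prefix
  B='11' vs A='011': no prefix
  B='11' vs C='10': no prefix
No violation found over all pairs.

YES -- this is a valid prefix code. No codeword is a prefix of any other codeword.


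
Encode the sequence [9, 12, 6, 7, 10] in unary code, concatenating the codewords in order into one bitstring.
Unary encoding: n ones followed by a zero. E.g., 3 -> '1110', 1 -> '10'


Encode each number as n ones followed by a terminating 0:
  9 -> 1111111110 (10 bits)
  12 -> 1111111111110 (13 bits)
  6 -> 1111110 (7 bits)
  7 -> 11111110 (8 bits)
  10 -> 11111111110 (11 bits)
Total length = 10 + 13 + 7 + 8 + 11 = 49 bits.

Unary([9, 12, 6, 7, 10]) = 1111111110111111111111011111101111111011111111110 (49 bits)


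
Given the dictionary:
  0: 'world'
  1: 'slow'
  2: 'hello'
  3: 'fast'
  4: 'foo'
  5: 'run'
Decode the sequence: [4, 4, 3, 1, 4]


Look up each index in the dictionary:
  4 -> 'foo'
  4 -> 'foo'
  3 -> 'fast'
  1 -> 'slow'
  4 -> 'foo'

Decoded: "foo foo fast slow foo"


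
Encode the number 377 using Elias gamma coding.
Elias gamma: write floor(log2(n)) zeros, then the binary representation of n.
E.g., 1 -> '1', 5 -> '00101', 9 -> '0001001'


num_bits = floor(log2(377)) + 1 = 9
leading_zeros = num_bits - 1 = 8
binary(377) = 101111001

Elias gamma(377) = '00000000' + '101111001' = 00000000101111001 (17 bits)


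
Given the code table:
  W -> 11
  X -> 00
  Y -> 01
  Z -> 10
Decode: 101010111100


Decoding:
10 -> Z
10 -> Z
10 -> Z
11 -> W
11 -> W
00 -> X


Result: ZZZWWX


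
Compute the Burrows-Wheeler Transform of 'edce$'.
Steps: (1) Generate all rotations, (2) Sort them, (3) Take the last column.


Rotations (sorted):
  0: $edce -> last char: e
  1: ce$ed -> last char: d
  2: dce$e -> last char: e
  3: e$edc -> last char: c
  4: edce$ -> last char: $


BWT = edec$


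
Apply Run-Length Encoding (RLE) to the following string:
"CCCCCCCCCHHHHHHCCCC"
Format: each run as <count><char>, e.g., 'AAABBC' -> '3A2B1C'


Scanning runs left to right:
  i=0: run of 'C' x 9 -> '9C'
  i=9: run of 'H' x 6 -> '6H'
  i=15: run of 'C' x 4 -> '4C'

RLE = 9C6H4C


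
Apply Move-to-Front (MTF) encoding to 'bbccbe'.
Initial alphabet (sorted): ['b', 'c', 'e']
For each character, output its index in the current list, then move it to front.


MTF encoding:
'b': index 0 in ['b', 'c', 'e'] -> ['b', 'c', 'e']
'b': index 0 in ['b', 'c', 'e'] -> ['b', 'c', 'e']
'c': index 1 in ['b', 'c', 'e'] -> ['c', 'b', 'e']
'c': index 0 in ['c', 'b', 'e'] -> ['c', 'b', 'e']
'b': index 1 in ['c', 'b', 'e'] -> ['b', 'c', 'e']
'e': index 2 in ['b', 'c', 'e'] -> ['e', 'b', 'c']


Output: [0, 0, 1, 0, 1, 2]


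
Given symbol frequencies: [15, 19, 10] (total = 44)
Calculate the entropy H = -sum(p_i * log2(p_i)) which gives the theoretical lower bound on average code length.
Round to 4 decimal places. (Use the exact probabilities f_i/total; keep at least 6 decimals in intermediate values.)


Per-symbol terms -p_i * log2(p_i) with p_i = f_i/44:
  p = 15/44 = 0.340909: log2(p) = -1.552541, -p*log2(p) = 0.529275
  p = 19/44 = 0.431818: log2(p) = -1.211504, -p*log2(p) = 0.523149
  p = 10/44 = 0.227273: log2(p) = -2.137504, -p*log2(p) = 0.485796
H = 0.529275 + 0.523149 + 0.485796 = 1.538220

H = 1.5382 bits/symbol


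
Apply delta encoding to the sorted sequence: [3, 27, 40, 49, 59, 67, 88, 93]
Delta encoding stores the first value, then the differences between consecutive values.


First value: 3
Deltas:
  27 - 3 = 24
  40 - 27 = 13
  49 - 40 = 9
  59 - 49 = 10
  67 - 59 = 8
  88 - 67 = 21
  93 - 88 = 5


Delta encoded: [3, 24, 13, 9, 10, 8, 21, 5]


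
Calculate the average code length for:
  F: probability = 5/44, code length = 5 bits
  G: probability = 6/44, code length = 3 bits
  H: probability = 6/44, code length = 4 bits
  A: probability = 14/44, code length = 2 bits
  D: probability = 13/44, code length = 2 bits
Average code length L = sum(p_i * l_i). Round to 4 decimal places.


Weighted contributions p_i * l_i:
  F: (5/44) * 5 = 25/44
  G: (6/44) * 3 = 18/44
  H: (6/44) * 4 = 24/44
  A: (14/44) * 2 = 28/44
  D: (13/44) * 2 = 26/44
Sum = (25 + 18 + 24 + 28 + 26)/44 = 121/44

L = 121/44 = 2.7500 bits/symbol


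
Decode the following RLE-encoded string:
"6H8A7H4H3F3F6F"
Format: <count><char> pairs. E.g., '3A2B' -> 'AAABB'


Expanding each <count><char> pair:
  6H -> 'HHHHHH'
  8A -> 'AAAAAAAA'
  7H -> 'HHHHHHH'
  4H -> 'HHHH'
  3F -> 'FFF'
  3F -> 'FFF'
  6F -> 'FFFFFF'

Decoded = HHHHHHAAAAAAAAHHHHHHHHHHHFFFFFFFFFFFF


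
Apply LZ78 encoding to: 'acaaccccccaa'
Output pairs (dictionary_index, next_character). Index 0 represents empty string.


LZ78 encoding steps:
Dictionary: {0: ''}
Step 1: w='' (idx 0), next='a' -> output (0, 'a'), add 'a' as idx 1
Step 2: w='' (idx 0), next='c' -> output (0, 'c'), add 'c' as idx 2
Step 3: w='a' (idx 1), next='a' -> output (1, 'a'), add 'aa' as idx 3
Step 4: w='c' (idx 2), next='c' -> output (2, 'c'), add 'cc' as idx 4
Step 5: w='cc' (idx 4), next='c' -> output (4, 'c'), add 'ccc' as idx 5
Step 6: w='c' (idx 2), next='a' -> output (2, 'a'), add 'ca' as idx 6
Step 7: w='a' (idx 1), end of input -> output (1, '')


Encoded: [(0, 'a'), (0, 'c'), (1, 'a'), (2, 'c'), (4, 'c'), (2, 'a'), (1, '')]


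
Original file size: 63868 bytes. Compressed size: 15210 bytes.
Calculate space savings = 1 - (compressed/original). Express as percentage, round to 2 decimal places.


ratio = compressed/original = 15210/63868 = 0.238147
savings = 1 - ratio = 1 - 0.238147 = 0.761853
as a percentage: 0.761853 * 100 = 76.19%

Space savings = 1 - 15210/63868 = 76.19%


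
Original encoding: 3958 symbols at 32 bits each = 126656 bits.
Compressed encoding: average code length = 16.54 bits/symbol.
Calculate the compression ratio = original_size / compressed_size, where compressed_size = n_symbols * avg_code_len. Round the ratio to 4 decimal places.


original_size = n_symbols * orig_bits = 3958 * 32 = 126656 bits
compressed_size = n_symbols * avg_code_len = 3958 * 16.54 = 65465.32 bits
ratio = original_size / compressed_size = 126656 / 65465.32 = 1.9347

Compression ratio = 1.9347


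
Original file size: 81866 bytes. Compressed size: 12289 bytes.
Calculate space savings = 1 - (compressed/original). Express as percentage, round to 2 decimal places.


ratio = compressed/original = 12289/81866 = 0.150111
savings = 1 - ratio = 1 - 0.150111 = 0.849889
as a percentage: 0.849889 * 100 = 84.99%

Space savings = 1 - 12289/81866 = 84.99%


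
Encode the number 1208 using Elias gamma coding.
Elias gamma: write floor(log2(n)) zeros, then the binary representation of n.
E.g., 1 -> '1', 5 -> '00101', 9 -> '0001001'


num_bits = floor(log2(1208)) + 1 = 11
leading_zeros = num_bits - 1 = 10
binary(1208) = 10010111000

Elias gamma(1208) = '0000000000' + '10010111000' = 000000000010010111000 (21 bits)


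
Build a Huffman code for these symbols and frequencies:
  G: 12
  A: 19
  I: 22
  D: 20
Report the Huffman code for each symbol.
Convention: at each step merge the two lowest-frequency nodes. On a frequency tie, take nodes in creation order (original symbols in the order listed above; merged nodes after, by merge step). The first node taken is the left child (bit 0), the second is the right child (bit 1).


Huffman tree construction:
Step 1: Merge G(12) + A(19) = 31
Step 2: Merge D(20) + I(22) = 42
Step 3: Merge (G+A)(31) + (D+I)(42) = 73
Read each symbol's code off the tree from the root (left child = 0, right child = 1).

Codes:
  G: 00 (length 2)
  A: 01 (length 2)
  I: 11 (length 2)
  D: 10 (length 2)
Average code length: 146/73 = 2.0000 bits/symbol


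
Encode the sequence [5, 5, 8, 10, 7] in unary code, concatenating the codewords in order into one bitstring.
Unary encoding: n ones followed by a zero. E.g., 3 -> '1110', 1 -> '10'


Encode each number as n ones followed by a terminating 0:
  5 -> 111110 (6 bits)
  5 -> 111110 (6 bits)
  8 -> 111111110 (9 bits)
  10 -> 11111111110 (11 bits)
  7 -> 11111110 (8 bits)
Total length = 6 + 6 + 9 + 11 + 8 = 40 bits.

Unary([5, 5, 8, 10, 7]) = 1111101111101111111101111111111011111110 (40 bits)


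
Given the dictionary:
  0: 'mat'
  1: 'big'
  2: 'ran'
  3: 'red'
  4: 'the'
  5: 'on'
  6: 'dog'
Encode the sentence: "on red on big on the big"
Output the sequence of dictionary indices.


Look up each word in the dictionary:
  'on' -> 5
  'red' -> 3
  'on' -> 5
  'big' -> 1
  'on' -> 5
  'the' -> 4
  'big' -> 1

Encoded: [5, 3, 5, 1, 5, 4, 1]


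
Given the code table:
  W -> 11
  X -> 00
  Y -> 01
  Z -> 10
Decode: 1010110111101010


Decoding:
10 -> Z
10 -> Z
11 -> W
01 -> Y
11 -> W
10 -> Z
10 -> Z
10 -> Z


Result: ZZWYWZZZ


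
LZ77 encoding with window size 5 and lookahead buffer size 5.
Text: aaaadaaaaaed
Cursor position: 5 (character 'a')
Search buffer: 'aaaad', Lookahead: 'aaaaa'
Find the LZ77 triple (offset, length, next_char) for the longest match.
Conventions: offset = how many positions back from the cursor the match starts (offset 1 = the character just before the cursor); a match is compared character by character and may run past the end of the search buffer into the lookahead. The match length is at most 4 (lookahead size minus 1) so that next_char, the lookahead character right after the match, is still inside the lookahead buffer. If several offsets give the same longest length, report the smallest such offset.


Try each offset into the search buffer:
  offset=1 (pos 4, char 'd'): match length 0
  offset=2 (pos 3, char 'a'): match length 1
  offset=3 (pos 2, char 'a'): match length 2
  offset=4 (pos 1, char 'a'): match length 3
  offset=5 (pos 0, char 'a'): match length 4
Longest match has length 4 at offset 5.
next_char = character at position 5 + 4 = 9 -> 'a'

Best match: offset=5, length=4 (matching 'aaaa' starting at position 0)
LZ77 triple: (5, 4, 'a')


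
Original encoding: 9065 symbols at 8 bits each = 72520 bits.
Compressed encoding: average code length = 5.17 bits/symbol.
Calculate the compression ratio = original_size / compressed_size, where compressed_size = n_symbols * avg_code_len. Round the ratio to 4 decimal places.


original_size = n_symbols * orig_bits = 9065 * 8 = 72520 bits
compressed_size = n_symbols * avg_code_len = 9065 * 5.17 = 46866.05 bits
ratio = original_size / compressed_size = 72520 / 46866.05 = 1.5474

Compression ratio = 1.5474


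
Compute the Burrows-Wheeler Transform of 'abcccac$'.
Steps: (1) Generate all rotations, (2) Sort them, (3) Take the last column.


Rotations (sorted):
  0: $abcccac -> last char: c
  1: abcccac$ -> last char: $
  2: ac$abccc -> last char: c
  3: bcccac$a -> last char: a
  4: c$abccca -> last char: a
  5: cac$abcc -> last char: c
  6: ccac$abc -> last char: c
  7: cccac$ab -> last char: b


BWT = c$caaccb


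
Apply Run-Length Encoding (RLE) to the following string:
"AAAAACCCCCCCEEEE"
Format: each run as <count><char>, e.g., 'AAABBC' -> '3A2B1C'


Scanning runs left to right:
  i=0: run of 'A' x 5 -> '5A'
  i=5: run of 'C' x 7 -> '7C'
  i=12: run of 'E' x 4 -> '4E'

RLE = 5A7C4E


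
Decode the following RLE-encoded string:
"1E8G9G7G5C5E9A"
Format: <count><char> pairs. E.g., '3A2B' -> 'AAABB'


Expanding each <count><char> pair:
  1E -> 'E'
  8G -> 'GGGGGGGG'
  9G -> 'GGGGGGGGG'
  7G -> 'GGGGGGG'
  5C -> 'CCCCC'
  5E -> 'EEEEE'
  9A -> 'AAAAAAAAA'

Decoded = EGGGGGGGGGGGGGGGGGGGGGGGGCCCCCEEEEEAAAAAAAAA


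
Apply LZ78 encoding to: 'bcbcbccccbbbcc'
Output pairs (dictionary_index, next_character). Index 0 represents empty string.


LZ78 encoding steps:
Dictionary: {0: ''}
Step 1: w='' (idx 0), next='b' -> output (0, 'b'), add 'b' as idx 1
Step 2: w='' (idx 0), next='c' -> output (0, 'c'), add 'c' as idx 2
Step 3: w='b' (idx 1), next='c' -> output (1, 'c'), add 'bc' as idx 3
Step 4: w='bc' (idx 3), next='c' -> output (3, 'c'), add 'bcc' as idx 4
Step 5: w='c' (idx 2), next='c' -> output (2, 'c'), add 'cc' as idx 5
Step 6: w='b' (idx 1), next='b' -> output (1, 'b'), add 'bb' as idx 6
Step 7: w='bcc' (idx 4), end of input -> output (4, '')


Encoded: [(0, 'b'), (0, 'c'), (1, 'c'), (3, 'c'), (2, 'c'), (1, 'b'), (4, '')]


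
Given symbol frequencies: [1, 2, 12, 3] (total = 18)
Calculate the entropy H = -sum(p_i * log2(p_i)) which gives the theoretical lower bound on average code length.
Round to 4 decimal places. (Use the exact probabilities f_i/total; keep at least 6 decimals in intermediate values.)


Per-symbol terms -p_i * log2(p_i) with p_i = f_i/18:
  p = 1/18 = 0.055556: log2(p) = -4.169925, -p*log2(p) = 0.231663
  p = 2/18 = 0.111111: log2(p) = -3.169925, -p*log2(p) = 0.352214
  p = 12/18 = 0.666667: log2(p) = -0.584963, -p*log2(p) = 0.389975
  p = 3/18 = 0.166667: log2(p) = -2.584963, -p*log2(p) = 0.430827
H = 0.231663 + 0.352214 + 0.389975 + 0.430827 = 1.404679

H = 1.4047 bits/symbol


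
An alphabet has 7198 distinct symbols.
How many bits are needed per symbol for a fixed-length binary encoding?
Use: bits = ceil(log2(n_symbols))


log2(7198) = 12.8134
Bracket: 2^12 = 4096 < 7198 <= 2^13 = 8192
So ceil(log2(7198)) = 13

bits = ceil(log2(7198)) = ceil(12.8134) = 13 bits


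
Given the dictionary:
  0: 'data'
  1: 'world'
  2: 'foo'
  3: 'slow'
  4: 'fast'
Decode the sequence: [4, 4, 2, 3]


Look up each index in the dictionary:
  4 -> 'fast'
  4 -> 'fast'
  2 -> 'foo'
  3 -> 'slow'

Decoded: "fast fast foo slow"


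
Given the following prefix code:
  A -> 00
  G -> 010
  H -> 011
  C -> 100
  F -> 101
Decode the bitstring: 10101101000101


Decoding step by step:
Bits 101 -> F
Bits 011 -> H
Bits 010 -> G
Bits 00 -> A
Bits 101 -> F


Decoded message: FHGAF


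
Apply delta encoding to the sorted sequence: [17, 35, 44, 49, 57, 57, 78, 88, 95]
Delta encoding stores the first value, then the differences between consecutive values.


First value: 17
Deltas:
  35 - 17 = 18
  44 - 35 = 9
  49 - 44 = 5
  57 - 49 = 8
  57 - 57 = 0
  78 - 57 = 21
  88 - 78 = 10
  95 - 88 = 7


Delta encoded: [17, 18, 9, 5, 8, 0, 21, 10, 7]


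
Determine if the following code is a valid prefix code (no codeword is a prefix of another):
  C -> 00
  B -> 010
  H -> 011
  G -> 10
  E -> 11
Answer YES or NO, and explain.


Checking each pair (does one codeword prefix another?):
  C='00' vs B='010': no prefix
  C='00' vs H='011': no prefix
  C='00' vs G='10': no prefix
  C='00' vs E='11': no prefix
  B='010' vs C='00': no prefix
  B='010' vs H='011': no prefix
  B='010' vs G='10': no prefix
  B='010' vs E='11': no prefix
  H='011' vs C='00': no prefix
  H='011' vs B='010': no prefix
  H='011' vs G='10': no prefix
  H='011' vs E='11': no prefix
  G='10' vs C='00': no prefix
  G='10' vs B='010': no prefix
  G='10' vs H='011': no prefix
  G='10' vs E='11': no prefix
  E='11' vs C='00': no prefix
  E='11' vs B='010': no prefix
  E='11' vs H='011': no prefix
  E='11' vs G='10': no prefix
No violation found over all pairs.

YES -- this is a valid prefix code. No codeword is a prefix of any other codeword.


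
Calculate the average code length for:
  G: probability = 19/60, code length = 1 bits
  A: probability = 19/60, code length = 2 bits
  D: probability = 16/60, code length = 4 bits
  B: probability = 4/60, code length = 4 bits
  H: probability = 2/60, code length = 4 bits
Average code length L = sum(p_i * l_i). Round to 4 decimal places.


Weighted contributions p_i * l_i:
  G: (19/60) * 1 = 19/60
  A: (19/60) * 2 = 38/60
  D: (16/60) * 4 = 64/60
  B: (4/60) * 4 = 16/60
  H: (2/60) * 4 = 8/60
Sum = (19 + 38 + 64 + 16 + 8)/60 = 145/60

L = 145/60 = 2.4167 bits/symbol


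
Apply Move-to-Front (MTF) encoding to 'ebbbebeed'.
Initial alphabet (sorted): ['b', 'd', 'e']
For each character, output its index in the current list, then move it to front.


MTF encoding:
'e': index 2 in ['b', 'd', 'e'] -> ['e', 'b', 'd']
'b': index 1 in ['e', 'b', 'd'] -> ['b', 'e', 'd']
'b': index 0 in ['b', 'e', 'd'] -> ['b', 'e', 'd']
'b': index 0 in ['b', 'e', 'd'] -> ['b', 'e', 'd']
'e': index 1 in ['b', 'e', 'd'] -> ['e', 'b', 'd']
'b': index 1 in ['e', 'b', 'd'] -> ['b', 'e', 'd']
'e': index 1 in ['b', 'e', 'd'] -> ['e', 'b', 'd']
'e': index 0 in ['e', 'b', 'd'] -> ['e', 'b', 'd']
'd': index 2 in ['e', 'b', 'd'] -> ['d', 'e', 'b']


Output: [2, 1, 0, 0, 1, 1, 1, 0, 2]


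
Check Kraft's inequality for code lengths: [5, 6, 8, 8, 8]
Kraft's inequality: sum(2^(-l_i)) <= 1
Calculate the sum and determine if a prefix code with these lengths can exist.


Sum = 2^(-5) + 2^(-6) + 2^(-8) + 2^(-8) + 2^(-8)
    = 0.03125 + 0.015625 + 0.00390625 + 0.00390625 + 0.00390625
    = 15/256 = 0.05859375
Since 0.05859375 <= 1, Kraft's inequality IS satisfied.
A prefix code with these lengths CAN exist.

Kraft sum = 0.05859375. Satisfied.


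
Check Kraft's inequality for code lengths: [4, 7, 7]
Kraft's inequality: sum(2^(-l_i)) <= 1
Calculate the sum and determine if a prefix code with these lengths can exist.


Sum = 2^(-4) + 2^(-7) + 2^(-7)
    = 0.0625 + 0.0078125 + 0.0078125
    = 10/128 = 0.078125
Since 0.078125 <= 1, Kraft's inequality IS satisfied.
A prefix code with these lengths CAN exist.

Kraft sum = 0.078125. Satisfied.


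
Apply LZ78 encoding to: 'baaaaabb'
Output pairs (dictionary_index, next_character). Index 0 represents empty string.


LZ78 encoding steps:
Dictionary: {0: ''}
Step 1: w='' (idx 0), next='b' -> output (0, 'b'), add 'b' as idx 1
Step 2: w='' (idx 0), next='a' -> output (0, 'a'), add 'a' as idx 2
Step 3: w='a' (idx 2), next='a' -> output (2, 'a'), add 'aa' as idx 3
Step 4: w='aa' (idx 3), next='b' -> output (3, 'b'), add 'aab' as idx 4
Step 5: w='b' (idx 1), end of input -> output (1, '')


Encoded: [(0, 'b'), (0, 'a'), (2, 'a'), (3, 'b'), (1, '')]


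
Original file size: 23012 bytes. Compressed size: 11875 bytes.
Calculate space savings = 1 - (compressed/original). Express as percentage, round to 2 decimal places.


ratio = compressed/original = 11875/23012 = 0.516035
savings = 1 - ratio = 1 - 0.516035 = 0.483965
as a percentage: 0.483965 * 100 = 48.4%

Space savings = 1 - 11875/23012 = 48.4%


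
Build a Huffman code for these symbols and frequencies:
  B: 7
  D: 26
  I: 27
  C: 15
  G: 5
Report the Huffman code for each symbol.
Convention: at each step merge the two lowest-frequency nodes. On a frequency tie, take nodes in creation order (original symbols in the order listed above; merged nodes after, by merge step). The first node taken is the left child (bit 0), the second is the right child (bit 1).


Huffman tree construction:
Step 1: Merge G(5) + B(7) = 12
Step 2: Merge (G+B)(12) + C(15) = 27
Step 3: Merge D(26) + I(27) = 53
Step 4: Merge ((G+B)+C)(27) + (D+I)(53) = 80
Read each symbol's code off the tree from the root (left child = 0, right child = 1).

Codes:
  B: 001 (length 3)
  D: 10 (length 2)
  I: 11 (length 2)
  C: 01 (length 2)
  G: 000 (length 3)
Average code length: 172/80 = 2.1500 bits/symbol


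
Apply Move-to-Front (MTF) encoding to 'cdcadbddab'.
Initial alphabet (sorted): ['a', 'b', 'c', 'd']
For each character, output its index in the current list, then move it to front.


MTF encoding:
'c': index 2 in ['a', 'b', 'c', 'd'] -> ['c', 'a', 'b', 'd']
'd': index 3 in ['c', 'a', 'b', 'd'] -> ['d', 'c', 'a', 'b']
'c': index 1 in ['d', 'c', 'a', 'b'] -> ['c', 'd', 'a', 'b']
'a': index 2 in ['c', 'd', 'a', 'b'] -> ['a', 'c', 'd', 'b']
'd': index 2 in ['a', 'c', 'd', 'b'] -> ['d', 'a', 'c', 'b']
'b': index 3 in ['d', 'a', 'c', 'b'] -> ['b', 'd', 'a', 'c']
'd': index 1 in ['b', 'd', 'a', 'c'] -> ['d', 'b', 'a', 'c']
'd': index 0 in ['d', 'b', 'a', 'c'] -> ['d', 'b', 'a', 'c']
'a': index 2 in ['d', 'b', 'a', 'c'] -> ['a', 'd', 'b', 'c']
'b': index 2 in ['a', 'd', 'b', 'c'] -> ['b', 'a', 'd', 'c']


Output: [2, 3, 1, 2, 2, 3, 1, 0, 2, 2]


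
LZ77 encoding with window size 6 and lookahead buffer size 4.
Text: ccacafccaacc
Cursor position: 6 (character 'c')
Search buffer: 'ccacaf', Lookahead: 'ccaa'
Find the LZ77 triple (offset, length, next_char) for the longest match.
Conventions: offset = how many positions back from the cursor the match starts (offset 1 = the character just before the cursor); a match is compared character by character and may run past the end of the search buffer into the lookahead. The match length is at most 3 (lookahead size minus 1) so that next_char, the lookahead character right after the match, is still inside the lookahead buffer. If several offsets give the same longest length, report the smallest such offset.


Try each offset into the search buffer:
  offset=1 (pos 5, char 'f'): match length 0
  offset=2 (pos 4, char 'a'): match length 0
  offset=3 (pos 3, char 'c'): match length 1
  offset=4 (pos 2, char 'a'): match length 0
  offset=5 (pos 1, char 'c'): match length 1
  offset=6 (pos 0, char 'c'): match length 3
Longest match has length 3 at offset 6.
next_char = character at position 6 + 3 = 9 -> 'a'

Best match: offset=6, length=3 (matching 'cca' starting at position 0)
LZ77 triple: (6, 3, 'a')


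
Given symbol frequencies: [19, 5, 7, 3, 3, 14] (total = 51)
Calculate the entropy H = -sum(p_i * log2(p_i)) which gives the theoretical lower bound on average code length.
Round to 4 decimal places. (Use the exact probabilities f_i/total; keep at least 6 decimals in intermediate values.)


Per-symbol terms -p_i * log2(p_i) with p_i = f_i/51:
  p = 19/51 = 0.372549: log2(p) = -1.424498, -p*log2(p) = 0.530695
  p = 5/51 = 0.098039: log2(p) = -3.350497, -p*log2(p) = 0.328480
  p = 7/51 = 0.137255: log2(p) = -2.865070, -p*log2(p) = 0.393245
  p = 3/51 = 0.058824: log2(p) = -4.087463, -p*log2(p) = 0.240439
  p = 3/51 = 0.058824: log2(p) = -4.087463, -p*log2(p) = 0.240439
  p = 14/51 = 0.274510: log2(p) = -1.865070, -p*log2(p) = 0.511980
H = 0.530695 + 0.328480 + 0.393245 + 0.240439 + 0.240439 + 0.511980 = 2.245278

H = 2.2453 bits/symbol


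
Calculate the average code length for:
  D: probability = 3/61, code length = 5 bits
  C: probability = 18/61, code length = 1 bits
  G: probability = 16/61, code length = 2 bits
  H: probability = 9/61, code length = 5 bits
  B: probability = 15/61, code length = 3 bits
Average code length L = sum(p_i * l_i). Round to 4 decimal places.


Weighted contributions p_i * l_i:
  D: (3/61) * 5 = 15/61
  C: (18/61) * 1 = 18/61
  G: (16/61) * 2 = 32/61
  H: (9/61) * 5 = 45/61
  B: (15/61) * 3 = 45/61
Sum = (15 + 18 + 32 + 45 + 45)/61 = 155/61

L = 155/61 = 2.5410 bits/symbol


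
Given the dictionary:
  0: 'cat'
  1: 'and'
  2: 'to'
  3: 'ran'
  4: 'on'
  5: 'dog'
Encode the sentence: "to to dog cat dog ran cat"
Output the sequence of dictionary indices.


Look up each word in the dictionary:
  'to' -> 2
  'to' -> 2
  'dog' -> 5
  'cat' -> 0
  'dog' -> 5
  'ran' -> 3
  'cat' -> 0

Encoded: [2, 2, 5, 0, 5, 3, 0]


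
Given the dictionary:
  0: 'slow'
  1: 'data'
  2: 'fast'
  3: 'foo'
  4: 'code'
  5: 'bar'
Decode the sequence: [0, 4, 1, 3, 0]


Look up each index in the dictionary:
  0 -> 'slow'
  4 -> 'code'
  1 -> 'data'
  3 -> 'foo'
  0 -> 'slow'

Decoded: "slow code data foo slow"


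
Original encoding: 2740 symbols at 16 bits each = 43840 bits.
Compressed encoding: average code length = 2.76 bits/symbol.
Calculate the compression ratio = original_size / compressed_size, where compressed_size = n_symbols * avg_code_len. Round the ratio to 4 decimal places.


original_size = n_symbols * orig_bits = 2740 * 16 = 43840 bits
compressed_size = n_symbols * avg_code_len = 2740 * 2.76 = 7562.4 bits
ratio = original_size / compressed_size = 43840 / 7562.4 = 5.7971

Compression ratio = 5.7971


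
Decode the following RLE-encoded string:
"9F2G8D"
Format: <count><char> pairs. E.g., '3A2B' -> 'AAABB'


Expanding each <count><char> pair:
  9F -> 'FFFFFFFFF'
  2G -> 'GG'
  8D -> 'DDDDDDDD'

Decoded = FFFFFFFFFGGDDDDDDDD


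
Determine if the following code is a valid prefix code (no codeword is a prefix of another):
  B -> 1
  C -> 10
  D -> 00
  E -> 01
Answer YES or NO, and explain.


Checking each pair (does one codeword prefix another?):
  B='1' vs C='10': prefix -- VIOLATION

NO -- this is NOT a valid prefix code. B (1) is a prefix of C (10).


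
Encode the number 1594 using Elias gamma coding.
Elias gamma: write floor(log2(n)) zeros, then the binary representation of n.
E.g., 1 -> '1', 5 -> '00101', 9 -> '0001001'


num_bits = floor(log2(1594)) + 1 = 11
leading_zeros = num_bits - 1 = 10
binary(1594) = 11000111010

Elias gamma(1594) = '0000000000' + '11000111010' = 000000000011000111010 (21 bits)


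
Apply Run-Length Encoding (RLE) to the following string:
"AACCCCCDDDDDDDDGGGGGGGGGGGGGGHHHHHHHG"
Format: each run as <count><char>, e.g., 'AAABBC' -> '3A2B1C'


Scanning runs left to right:
  i=0: run of 'A' x 2 -> '2A'
  i=2: run of 'C' x 5 -> '5C'
  i=7: run of 'D' x 8 -> '8D'
  i=15: run of 'G' x 14 -> '14G'
  i=29: run of 'H' x 7 -> '7H'
  i=36: run of 'G' x 1 -> '1G'

RLE = 2A5C8D14G7H1G


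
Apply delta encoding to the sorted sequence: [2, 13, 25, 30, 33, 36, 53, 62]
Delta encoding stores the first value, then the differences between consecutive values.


First value: 2
Deltas:
  13 - 2 = 11
  25 - 13 = 12
  30 - 25 = 5
  33 - 30 = 3
  36 - 33 = 3
  53 - 36 = 17
  62 - 53 = 9


Delta encoded: [2, 11, 12, 5, 3, 3, 17, 9]


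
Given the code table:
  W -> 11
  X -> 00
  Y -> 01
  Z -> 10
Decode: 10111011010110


Decoding:
10 -> Z
11 -> W
10 -> Z
11 -> W
01 -> Y
01 -> Y
10 -> Z


Result: ZWZWYYZ


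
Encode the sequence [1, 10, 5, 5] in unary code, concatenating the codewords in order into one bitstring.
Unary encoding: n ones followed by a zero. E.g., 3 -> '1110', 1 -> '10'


Encode each number as n ones followed by a terminating 0:
  1 -> 10 (2 bits)
  10 -> 11111111110 (11 bits)
  5 -> 111110 (6 bits)
  5 -> 111110 (6 bits)
Total length = 2 + 11 + 6 + 6 = 25 bits.

Unary([1, 10, 5, 5]) = 1011111111110111110111110 (25 bits)


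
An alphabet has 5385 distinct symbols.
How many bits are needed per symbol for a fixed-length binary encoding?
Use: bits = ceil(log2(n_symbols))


log2(5385) = 12.3947
Bracket: 2^12 = 4096 < 5385 <= 2^13 = 8192
So ceil(log2(5385)) = 13

bits = ceil(log2(5385)) = ceil(12.3947) = 13 bits


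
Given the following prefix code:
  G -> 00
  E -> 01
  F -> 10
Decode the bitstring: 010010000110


Decoding step by step:
Bits 01 -> E
Bits 00 -> G
Bits 10 -> F
Bits 00 -> G
Bits 01 -> E
Bits 10 -> F


Decoded message: EGFGEF


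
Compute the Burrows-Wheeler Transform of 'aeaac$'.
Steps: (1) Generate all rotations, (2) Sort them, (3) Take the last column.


Rotations (sorted):
  0: $aeaac -> last char: c
  1: aac$ae -> last char: e
  2: ac$aea -> last char: a
  3: aeaac$ -> last char: $
  4: c$aeaa -> last char: a
  5: eaac$a -> last char: a


BWT = cea$aa


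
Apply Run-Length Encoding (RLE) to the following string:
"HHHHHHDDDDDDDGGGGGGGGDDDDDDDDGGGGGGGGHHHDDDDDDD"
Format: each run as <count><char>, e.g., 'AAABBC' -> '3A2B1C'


Scanning runs left to right:
  i=0: run of 'H' x 6 -> '6H'
  i=6: run of 'D' x 7 -> '7D'
  i=13: run of 'G' x 8 -> '8G'
  i=21: run of 'D' x 8 -> '8D'
  i=29: run of 'G' x 8 -> '8G'
  i=37: run of 'H' x 3 -> '3H'
  i=40: run of 'D' x 7 -> '7D'

RLE = 6H7D8G8D8G3H7D


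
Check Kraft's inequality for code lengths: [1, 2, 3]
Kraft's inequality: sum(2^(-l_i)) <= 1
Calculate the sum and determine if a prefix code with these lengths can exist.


Sum = 2^(-1) + 2^(-2) + 2^(-3)
    = 0.5 + 0.25 + 0.125
    = 7/8 = 0.875
Since 0.875 <= 1, Kraft's inequality IS satisfied.
A prefix code with these lengths CAN exist.

Kraft sum = 0.875. Satisfied.


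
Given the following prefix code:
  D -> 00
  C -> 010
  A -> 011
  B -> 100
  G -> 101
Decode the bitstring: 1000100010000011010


Decoding step by step:
Bits 100 -> B
Bits 010 -> C
Bits 00 -> D
Bits 100 -> B
Bits 00 -> D
Bits 011 -> A
Bits 010 -> C


Decoded message: BCDBDAC


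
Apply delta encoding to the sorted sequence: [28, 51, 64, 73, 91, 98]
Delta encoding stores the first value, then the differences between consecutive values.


First value: 28
Deltas:
  51 - 28 = 23
  64 - 51 = 13
  73 - 64 = 9
  91 - 73 = 18
  98 - 91 = 7


Delta encoded: [28, 23, 13, 9, 18, 7]


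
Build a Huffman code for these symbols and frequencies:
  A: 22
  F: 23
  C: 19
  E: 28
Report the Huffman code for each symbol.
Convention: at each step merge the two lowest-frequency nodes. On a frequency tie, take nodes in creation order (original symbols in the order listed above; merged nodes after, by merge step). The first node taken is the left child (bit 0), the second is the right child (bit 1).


Huffman tree construction:
Step 1: Merge C(19) + A(22) = 41
Step 2: Merge F(23) + E(28) = 51
Step 3: Merge (C+A)(41) + (F+E)(51) = 92
Read each symbol's code off the tree from the root (left child = 0, right child = 1).

Codes:
  A: 01 (length 2)
  F: 10 (length 2)
  C: 00 (length 2)
  E: 11 (length 2)
Average code length: 184/92 = 2.0000 bits/symbol


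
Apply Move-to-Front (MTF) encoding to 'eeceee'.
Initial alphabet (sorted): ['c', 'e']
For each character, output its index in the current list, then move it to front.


MTF encoding:
'e': index 1 in ['c', 'e'] -> ['e', 'c']
'e': index 0 in ['e', 'c'] -> ['e', 'c']
'c': index 1 in ['e', 'c'] -> ['c', 'e']
'e': index 1 in ['c', 'e'] -> ['e', 'c']
'e': index 0 in ['e', 'c'] -> ['e', 'c']
'e': index 0 in ['e', 'c'] -> ['e', 'c']


Output: [1, 0, 1, 1, 0, 0]


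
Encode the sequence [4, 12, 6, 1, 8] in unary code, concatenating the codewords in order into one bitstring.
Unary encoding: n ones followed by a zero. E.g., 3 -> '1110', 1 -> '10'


Encode each number as n ones followed by a terminating 0:
  4 -> 11110 (5 bits)
  12 -> 1111111111110 (13 bits)
  6 -> 1111110 (7 bits)
  1 -> 10 (2 bits)
  8 -> 111111110 (9 bits)
Total length = 5 + 13 + 7 + 2 + 9 = 36 bits.

Unary([4, 12, 6, 1, 8]) = 111101111111111110111111010111111110 (36 bits)


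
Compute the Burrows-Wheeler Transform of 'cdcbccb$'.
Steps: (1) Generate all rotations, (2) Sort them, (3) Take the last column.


Rotations (sorted):
  0: $cdcbccb -> last char: b
  1: b$cdcbcc -> last char: c
  2: bccb$cdc -> last char: c
  3: cb$cdcbc -> last char: c
  4: cbccb$cd -> last char: d
  5: ccb$cdcb -> last char: b
  6: cdcbccb$ -> last char: $
  7: dcbccb$c -> last char: c


BWT = bcccdb$c


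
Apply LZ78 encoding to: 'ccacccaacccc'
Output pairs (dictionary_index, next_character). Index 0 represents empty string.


LZ78 encoding steps:
Dictionary: {0: ''}
Step 1: w='' (idx 0), next='c' -> output (0, 'c'), add 'c' as idx 1
Step 2: w='c' (idx 1), next='a' -> output (1, 'a'), add 'ca' as idx 2
Step 3: w='c' (idx 1), next='c' -> output (1, 'c'), add 'cc' as idx 3
Step 4: w='ca' (idx 2), next='a' -> output (2, 'a'), add 'caa' as idx 4
Step 5: w='cc' (idx 3), next='c' -> output (3, 'c'), add 'ccc' as idx 5
Step 6: w='c' (idx 1), end of input -> output (1, '')


Encoded: [(0, 'c'), (1, 'a'), (1, 'c'), (2, 'a'), (3, 'c'), (1, '')]


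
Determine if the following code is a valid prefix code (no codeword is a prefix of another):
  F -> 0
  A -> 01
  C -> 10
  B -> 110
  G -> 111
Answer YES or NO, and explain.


Checking each pair (does one codeword prefix another?):
  F='0' vs A='01': prefix -- VIOLATION

NO -- this is NOT a valid prefix code. F (0) is a prefix of A (01).


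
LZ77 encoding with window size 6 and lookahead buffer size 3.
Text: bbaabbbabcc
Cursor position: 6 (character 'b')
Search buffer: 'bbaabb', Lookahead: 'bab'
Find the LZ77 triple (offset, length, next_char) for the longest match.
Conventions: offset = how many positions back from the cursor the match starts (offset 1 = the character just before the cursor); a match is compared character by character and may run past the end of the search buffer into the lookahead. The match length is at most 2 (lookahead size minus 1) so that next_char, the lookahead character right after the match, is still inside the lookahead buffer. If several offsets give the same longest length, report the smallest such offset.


Try each offset into the search buffer:
  offset=1 (pos 5, char 'b'): match length 1
  offset=2 (pos 4, char 'b'): match length 1
  offset=3 (pos 3, char 'a'): match length 0
  offset=4 (pos 2, char 'a'): match length 0
  offset=5 (pos 1, char 'b'): match length 2
  offset=6 (pos 0, char 'b'): match length 1
Longest match has length 2 at offset 5.
next_char = character at position 6 + 2 = 8 -> 'b'

Best match: offset=5, length=2 (matching 'ba' starting at position 1)
LZ77 triple: (5, 2, 'b')


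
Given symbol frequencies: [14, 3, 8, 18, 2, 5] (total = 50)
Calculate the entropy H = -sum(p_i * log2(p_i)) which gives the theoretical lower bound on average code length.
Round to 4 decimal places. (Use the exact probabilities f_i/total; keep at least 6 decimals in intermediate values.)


Per-symbol terms -p_i * log2(p_i) with p_i = f_i/50:
  p = 14/50 = 0.280000: log2(p) = -1.836501, -p*log2(p) = 0.514220
  p = 3/50 = 0.060000: log2(p) = -4.058894, -p*log2(p) = 0.243534
  p = 8/50 = 0.160000: log2(p) = -2.643856, -p*log2(p) = 0.423017
  p = 18/50 = 0.360000: log2(p) = -1.473931, -p*log2(p) = 0.530615
  p = 2/50 = 0.040000: log2(p) = -4.643856, -p*log2(p) = 0.185754
  p = 5/50 = 0.100000: log2(p) = -3.321928, -p*log2(p) = 0.332193
H = 0.514220 + 0.243534 + 0.423017 + 0.530615 + 0.185754 + 0.332193 = 2.229333

H = 2.2293 bits/symbol


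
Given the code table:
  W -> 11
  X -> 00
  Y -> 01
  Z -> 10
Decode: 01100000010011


Decoding:
01 -> Y
10 -> Z
00 -> X
00 -> X
01 -> Y
00 -> X
11 -> W


Result: YZXXYXW


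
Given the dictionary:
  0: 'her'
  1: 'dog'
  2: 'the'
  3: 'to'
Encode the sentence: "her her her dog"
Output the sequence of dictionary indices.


Look up each word in the dictionary:
  'her' -> 0
  'her' -> 0
  'her' -> 0
  'dog' -> 1

Encoded: [0, 0, 0, 1]


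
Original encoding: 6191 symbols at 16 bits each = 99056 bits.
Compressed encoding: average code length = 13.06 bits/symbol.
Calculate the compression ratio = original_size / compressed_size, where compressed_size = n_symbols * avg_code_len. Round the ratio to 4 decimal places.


original_size = n_symbols * orig_bits = 6191 * 16 = 99056 bits
compressed_size = n_symbols * avg_code_len = 6191 * 13.06 = 80854.46 bits
ratio = original_size / compressed_size = 99056 / 80854.46 = 1.2251

Compression ratio = 1.2251


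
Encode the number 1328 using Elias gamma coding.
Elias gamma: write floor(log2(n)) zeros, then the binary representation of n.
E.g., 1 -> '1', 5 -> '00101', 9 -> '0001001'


num_bits = floor(log2(1328)) + 1 = 11
leading_zeros = num_bits - 1 = 10
binary(1328) = 10100110000

Elias gamma(1328) = '0000000000' + '10100110000' = 000000000010100110000 (21 bits)


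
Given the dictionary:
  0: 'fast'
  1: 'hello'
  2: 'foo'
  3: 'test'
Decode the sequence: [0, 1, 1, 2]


Look up each index in the dictionary:
  0 -> 'fast'
  1 -> 'hello'
  1 -> 'hello'
  2 -> 'foo'

Decoded: "fast hello hello foo"


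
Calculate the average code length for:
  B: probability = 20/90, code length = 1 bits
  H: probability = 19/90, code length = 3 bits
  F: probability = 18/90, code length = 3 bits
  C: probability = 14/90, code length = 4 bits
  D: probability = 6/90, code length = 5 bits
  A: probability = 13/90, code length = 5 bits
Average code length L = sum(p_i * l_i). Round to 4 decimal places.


Weighted contributions p_i * l_i:
  B: (20/90) * 1 = 20/90
  H: (19/90) * 3 = 57/90
  F: (18/90) * 3 = 54/90
  C: (14/90) * 4 = 56/90
  D: (6/90) * 5 = 30/90
  A: (13/90) * 5 = 65/90
Sum = (20 + 57 + 54 + 56 + 30 + 65)/90 = 282/90

L = 282/90 = 3.1333 bits/symbol


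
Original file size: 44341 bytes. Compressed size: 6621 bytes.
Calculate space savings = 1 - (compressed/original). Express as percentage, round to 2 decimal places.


ratio = compressed/original = 6621/44341 = 0.14932
savings = 1 - ratio = 1 - 0.14932 = 0.85068
as a percentage: 0.85068 * 100 = 85.07%

Space savings = 1 - 6621/44341 = 85.07%


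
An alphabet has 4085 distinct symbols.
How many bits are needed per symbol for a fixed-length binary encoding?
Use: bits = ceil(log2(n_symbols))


log2(4085) = 11.9961
Bracket: 2^11 = 2048 < 4085 <= 2^12 = 4096
So ceil(log2(4085)) = 12

bits = ceil(log2(4085)) = ceil(11.9961) = 12 bits


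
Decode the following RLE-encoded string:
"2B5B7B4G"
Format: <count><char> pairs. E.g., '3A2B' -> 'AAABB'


Expanding each <count><char> pair:
  2B -> 'BB'
  5B -> 'BBBBB'
  7B -> 'BBBBBBB'
  4G -> 'GGGG'

Decoded = BBBBBBBBBBBBBBGGGG


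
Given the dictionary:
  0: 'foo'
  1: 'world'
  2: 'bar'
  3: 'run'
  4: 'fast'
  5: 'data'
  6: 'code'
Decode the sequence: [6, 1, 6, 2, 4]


Look up each index in the dictionary:
  6 -> 'code'
  1 -> 'world'
  6 -> 'code'
  2 -> 'bar'
  4 -> 'fast'

Decoded: "code world code bar fast"


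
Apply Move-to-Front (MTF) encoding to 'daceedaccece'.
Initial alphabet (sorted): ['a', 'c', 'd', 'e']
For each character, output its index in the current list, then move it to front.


MTF encoding:
'd': index 2 in ['a', 'c', 'd', 'e'] -> ['d', 'a', 'c', 'e']
'a': index 1 in ['d', 'a', 'c', 'e'] -> ['a', 'd', 'c', 'e']
'c': index 2 in ['a', 'd', 'c', 'e'] -> ['c', 'a', 'd', 'e']
'e': index 3 in ['c', 'a', 'd', 'e'] -> ['e', 'c', 'a', 'd']
'e': index 0 in ['e', 'c', 'a', 'd'] -> ['e', 'c', 'a', 'd']
'd': index 3 in ['e', 'c', 'a', 'd'] -> ['d', 'e', 'c', 'a']
'a': index 3 in ['d', 'e', 'c', 'a'] -> ['a', 'd', 'e', 'c']
'c': index 3 in ['a', 'd', 'e', 'c'] -> ['c', 'a', 'd', 'e']
'c': index 0 in ['c', 'a', 'd', 'e'] -> ['c', 'a', 'd', 'e']
'e': index 3 in ['c', 'a', 'd', 'e'] -> ['e', 'c', 'a', 'd']
'c': index 1 in ['e', 'c', 'a', 'd'] -> ['c', 'e', 'a', 'd']
'e': index 1 in ['c', 'e', 'a', 'd'] -> ['e', 'c', 'a', 'd']


Output: [2, 1, 2, 3, 0, 3, 3, 3, 0, 3, 1, 1]
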